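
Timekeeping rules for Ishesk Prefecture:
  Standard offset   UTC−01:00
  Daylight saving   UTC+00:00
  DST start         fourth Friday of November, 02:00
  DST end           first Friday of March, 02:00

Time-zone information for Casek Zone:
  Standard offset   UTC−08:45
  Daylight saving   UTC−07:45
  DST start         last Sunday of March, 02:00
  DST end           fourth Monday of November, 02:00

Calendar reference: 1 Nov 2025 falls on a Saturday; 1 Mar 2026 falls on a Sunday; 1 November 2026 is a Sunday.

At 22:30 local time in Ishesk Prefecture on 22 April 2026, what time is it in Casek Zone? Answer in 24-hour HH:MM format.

15:45

1 November 2025 is a Saturday, so the first Friday is November 7 and the fourth is November 28.
1 March 2026 is a Sunday, so the first Friday is March 6.
Daylight saving runs 28 November 2025 – 6 March 2026; 22 April 2026 is outside that window, so Ishesk Prefecture is on standard time at UTC−01:00.
22:30 Ishesk Prefecture + 1h = 23:30 UTC.
1 March 2026 is a Sunday, so Sundays fall on 1, 8, 15, 22, 29; the last is March 29.
1 November 2026 is a Sunday, so the first Monday is November 2 and the fourth is November 23.
At the standard offset (UTC−08:45), 23:30 UTC − 8h45m = 14:45 Casek Zone standard time.
The standard-time date in Casek Zone, 22 April 2026, falls between 29 March and 23 November, so daylight saving is in effect and Casek Zone is at UTC−07:45.
23:30 UTC − 7h45m = 15:45 Casek Zone.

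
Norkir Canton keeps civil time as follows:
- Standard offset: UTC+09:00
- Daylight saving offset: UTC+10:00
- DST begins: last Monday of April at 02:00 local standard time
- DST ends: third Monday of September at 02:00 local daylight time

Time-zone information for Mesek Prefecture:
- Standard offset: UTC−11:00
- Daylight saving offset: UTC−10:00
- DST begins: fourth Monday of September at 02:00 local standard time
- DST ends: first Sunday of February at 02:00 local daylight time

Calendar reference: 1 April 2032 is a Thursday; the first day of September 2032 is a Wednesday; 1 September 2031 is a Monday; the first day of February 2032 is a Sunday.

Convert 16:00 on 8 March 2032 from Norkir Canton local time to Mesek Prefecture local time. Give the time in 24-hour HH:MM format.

1 April 2032 is a Thursday, so Mondays fall on 5, 12, 19, 26; the last is April 26.
1 September 2032 is a Wednesday, so the first Monday is September 6 and the third is September 20.
8 March 2032 is outside the daylight-saving period (26 April – 20 September), so Norkir Canton is on standard time, UTC+09:00.
16:00 Norkir Canton − 9h = 07:00 UTC.
1 September 2031 is a Monday, so the first Monday is September 1 and the fourth is September 22.
1 February 2032 is a Sunday, so the first Sunday is February 1.
At the standard offset (UTC−11:00), 07:00 UTC − 11h = 20:00 Mesek Prefecture standard time (rolling into the previous day, 7 March 2032).
Daylight saving runs 22 September 2031 – 1 February 2032; the standard-time date in Mesek Prefecture, 7 March 2032, is outside that window, so Mesek Prefecture is on standard time at UTC−11:00.
07:00 UTC − 11h = 20:00 Mesek Prefecture (rolling into the previous day, 7 March 2032).

20:00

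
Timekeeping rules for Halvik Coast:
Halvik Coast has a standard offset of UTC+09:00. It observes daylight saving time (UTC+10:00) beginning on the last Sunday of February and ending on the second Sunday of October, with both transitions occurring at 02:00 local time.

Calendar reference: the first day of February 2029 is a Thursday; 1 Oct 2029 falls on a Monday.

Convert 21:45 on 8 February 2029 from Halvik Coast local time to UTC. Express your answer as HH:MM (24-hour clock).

12:45

1 February 2029 is a Thursday, so Sundays fall on 4, 11, 18, 25; the last is February 25.
1 October 2029 is a Monday, so the first Sunday is October 7 and the second is October 14.
Daylight saving runs 25 February – 14 October; 8 February 2029 is outside that window, so Halvik Coast is on standard time at UTC+09:00.
21:45 local − 9h = 12:45 UTC.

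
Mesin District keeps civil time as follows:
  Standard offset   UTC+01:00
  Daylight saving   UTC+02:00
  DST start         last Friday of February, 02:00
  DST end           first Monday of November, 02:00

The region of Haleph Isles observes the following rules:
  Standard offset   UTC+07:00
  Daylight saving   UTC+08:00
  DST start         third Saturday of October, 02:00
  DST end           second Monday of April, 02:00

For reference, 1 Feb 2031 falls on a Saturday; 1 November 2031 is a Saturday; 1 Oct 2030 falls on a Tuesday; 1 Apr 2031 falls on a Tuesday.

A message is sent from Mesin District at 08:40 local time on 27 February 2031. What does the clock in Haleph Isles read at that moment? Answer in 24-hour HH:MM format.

15:40

1 February 2031 is a Saturday, so Fridays fall on 7, 14, 21, 28; the last is February 28.
1 November 2031 is a Saturday, so the first Monday is November 3.
27 February 2031 does not fall between 28 February and 3 November, so daylight saving is not in effect and Mesin District is at UTC+01:00.
08:40 Mesin District − 1h = 07:40 UTC.
1 October 2030 is a Tuesday, so the first Saturday is October 5 and the third is October 19.
1 April 2031 is a Tuesday, so the first Monday is April 7 and the second is April 14.
At the standard offset (UTC+07:00), 07:40 UTC + 7h = 14:40 Haleph Isles standard time.
Daylight saving runs 19 October 2030 – 14 April 2031; the standard-time date in Haleph Isles, 27 February 2031, is inside that window, so Haleph Isles is at UTC+08:00.
07:40 UTC + 8h = 15:40 Haleph Isles.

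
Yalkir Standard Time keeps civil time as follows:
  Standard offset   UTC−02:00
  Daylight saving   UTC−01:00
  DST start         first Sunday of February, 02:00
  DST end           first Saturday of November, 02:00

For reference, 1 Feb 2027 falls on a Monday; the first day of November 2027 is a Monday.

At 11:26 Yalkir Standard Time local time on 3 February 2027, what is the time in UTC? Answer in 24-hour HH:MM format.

13:26

1 February 2027 is a Monday, so the first Sunday is February 7.
1 November 2027 is a Monday, so the first Saturday is November 6.
3 February 2027 is outside the daylight-saving period (7 February – 6 November), so Yalkir Standard Time is on standard time, UTC−02:00.
11:26 local + 2h = 13:26 UTC.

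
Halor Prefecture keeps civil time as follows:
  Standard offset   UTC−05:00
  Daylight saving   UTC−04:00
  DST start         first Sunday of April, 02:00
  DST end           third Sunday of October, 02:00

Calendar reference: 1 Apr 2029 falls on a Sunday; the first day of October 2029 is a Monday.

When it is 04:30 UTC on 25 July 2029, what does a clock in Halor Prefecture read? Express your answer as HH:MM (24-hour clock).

00:30

1 April 2029 is a Sunday, so the first Sunday is April 1.
1 October 2029 is a Monday, so the first Sunday is October 7 and the third is October 21.
At the standard offset (UTC−05:00), 04:30 UTC − 5h = 23:30 Halor Prefecture standard time (rolling into the previous day, 24 July 2029).
The standard-time date in Halor Prefecture, 24 July 2029, falls between 1 April and 21 October, so daylight saving is in effect and Halor Prefecture is at UTC−04:00.
04:30 UTC − 4h = 00:30 local.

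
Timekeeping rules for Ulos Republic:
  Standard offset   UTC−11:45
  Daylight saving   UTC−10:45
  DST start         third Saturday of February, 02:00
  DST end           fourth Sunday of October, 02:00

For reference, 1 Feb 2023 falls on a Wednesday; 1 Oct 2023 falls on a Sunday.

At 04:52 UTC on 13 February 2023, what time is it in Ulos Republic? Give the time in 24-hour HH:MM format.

17:07

1 February 2023 is a Wednesday, so the first Saturday is February 4 and the third is February 18.
1 October 2023 is a Sunday, so the first Sunday is October 1 and the fourth is October 22.
At the standard offset (UTC−11:45), 04:52 UTC − 11h45m = 17:07 Ulos Republic standard time (rolling into the previous day, 12 February 2023).
Daylight saving runs 18 February – 22 October; the standard-time date in Ulos Republic, 12 February 2023, is outside that window, so Ulos Republic is on standard time at UTC−11:45.
04:52 UTC − 11h45m = 17:07 local (rolling into the previous day, 12 February 2023).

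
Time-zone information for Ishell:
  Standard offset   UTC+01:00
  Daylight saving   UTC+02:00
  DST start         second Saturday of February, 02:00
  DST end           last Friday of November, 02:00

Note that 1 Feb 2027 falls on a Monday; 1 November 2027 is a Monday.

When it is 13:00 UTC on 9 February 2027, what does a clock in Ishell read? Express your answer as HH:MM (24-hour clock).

1 February 2027 is a Monday, so the first Saturday is February 6 and the second is February 13.
1 November 2027 is a Monday, so Fridays fall on 5, 12, 19, 26; the last is November 26.
At the standard offset (UTC+01:00), 13:00 UTC + 1h = 14:00 Ishell standard time.
The standard-time date in Ishell, 9 February 2027, does not fall between 13 February and 26 November, so daylight saving is not in effect and Ishell is at UTC+01:00.
13:00 UTC + 1h = 14:00 local.

14:00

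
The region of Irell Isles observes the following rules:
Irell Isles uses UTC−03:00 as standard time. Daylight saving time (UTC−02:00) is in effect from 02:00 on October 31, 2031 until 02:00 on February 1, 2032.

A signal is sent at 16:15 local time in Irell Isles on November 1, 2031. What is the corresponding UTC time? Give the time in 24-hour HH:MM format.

November 1, 2031 falls between 31 October 2031 and 1 February 2032, so daylight saving is in effect and Irell Isles is at UTC−02:00.
16:15 local + 2h = 18:15 UTC.

18:15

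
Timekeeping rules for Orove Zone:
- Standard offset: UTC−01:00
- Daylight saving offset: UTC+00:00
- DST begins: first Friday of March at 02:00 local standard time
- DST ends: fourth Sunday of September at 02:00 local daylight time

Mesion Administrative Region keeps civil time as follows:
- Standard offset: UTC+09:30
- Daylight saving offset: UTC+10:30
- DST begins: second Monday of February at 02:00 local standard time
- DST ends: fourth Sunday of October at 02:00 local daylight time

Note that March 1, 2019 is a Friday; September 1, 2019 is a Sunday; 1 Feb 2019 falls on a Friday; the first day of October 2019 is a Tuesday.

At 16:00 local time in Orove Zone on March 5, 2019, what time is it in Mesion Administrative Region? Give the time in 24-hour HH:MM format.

1 March 2019 is a Friday, so the first Friday is March 1.
1 September 2019 is a Sunday, so the first Sunday is September 1 and the fourth is September 22.
March 5, 2019 lies within the daylight-saving period (1 March – 22 September), so Orove Zone is on daylight time, UTC+00:00.
16:00 Orove Zone − 0h = 16:00 UTC.
1 February 2019 is a Friday, so the first Monday is February 4 and the second is February 11.
1 October 2019 is a Tuesday, so the first Sunday is October 6 and the fourth is October 27.
At the standard offset (UTC+09:30), 16:00 UTC + 9h30m = 01:30 Mesion Administrative Region standard time (rolling into the next day, 6 March 2019).
The standard-time date in Mesion Administrative Region, March 6, 2019, falls between 11 February and 27 October, so daylight saving is in effect and Mesion Administrative Region is at UTC+10:30.
16:00 UTC + 10h30m = 02:30 Mesion Administrative Region (rolling into the next day, 6 March 2019).

02:30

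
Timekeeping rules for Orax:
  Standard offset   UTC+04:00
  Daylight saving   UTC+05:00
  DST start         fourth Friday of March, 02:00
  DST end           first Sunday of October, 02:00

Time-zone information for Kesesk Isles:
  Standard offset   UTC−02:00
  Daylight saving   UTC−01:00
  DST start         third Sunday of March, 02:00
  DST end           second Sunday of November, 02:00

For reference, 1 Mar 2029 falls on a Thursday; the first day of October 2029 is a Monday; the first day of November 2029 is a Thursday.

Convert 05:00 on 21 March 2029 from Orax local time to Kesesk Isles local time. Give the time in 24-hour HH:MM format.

1 March 2029 is a Thursday, so the first Friday is March 2 and the fourth is March 23.
1 October 2029 is a Monday, so the first Sunday is October 7.
21 March 2029 does not fall between 23 March and 7 October, so daylight saving is not in effect and Orax is at UTC+04:00.
05:00 Orax − 4h = 01:00 UTC.
1 March 2029 is a Thursday, so the first Sunday is March 4 and the third is March 18.
1 November 2029 is a Thursday, so the first Sunday is November 4 and the second is November 11.
At the standard offset (UTC−02:00), 01:00 UTC − 2h = 23:00 Kesesk Isles standard time (rolling into the previous day, 20 March 2029).
Daylight saving runs 18 March – 11 November; the standard-time date in Kesesk Isles, 20 March 2029, is inside that window, so Kesesk Isles is at UTC−01:00.
01:00 UTC − 1h = 00:00 Kesesk Isles.

00:00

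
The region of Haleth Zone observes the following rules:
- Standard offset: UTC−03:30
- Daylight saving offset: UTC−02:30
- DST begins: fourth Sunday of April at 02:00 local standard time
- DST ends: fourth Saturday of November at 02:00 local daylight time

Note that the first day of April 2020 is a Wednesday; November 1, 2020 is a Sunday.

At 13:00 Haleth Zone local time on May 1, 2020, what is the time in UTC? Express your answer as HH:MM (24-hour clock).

15:30

1 April 2020 is a Wednesday, so the first Sunday is April 5 and the fourth is April 26.
1 November 2020 is a Sunday, so the first Saturday is November 7 and the fourth is November 28.
Daylight saving runs 26 April – 28 November; May 1, 2020 is inside that window, so Haleth Zone is at UTC−02:30.
13:00 local + 2h30m = 15:30 UTC.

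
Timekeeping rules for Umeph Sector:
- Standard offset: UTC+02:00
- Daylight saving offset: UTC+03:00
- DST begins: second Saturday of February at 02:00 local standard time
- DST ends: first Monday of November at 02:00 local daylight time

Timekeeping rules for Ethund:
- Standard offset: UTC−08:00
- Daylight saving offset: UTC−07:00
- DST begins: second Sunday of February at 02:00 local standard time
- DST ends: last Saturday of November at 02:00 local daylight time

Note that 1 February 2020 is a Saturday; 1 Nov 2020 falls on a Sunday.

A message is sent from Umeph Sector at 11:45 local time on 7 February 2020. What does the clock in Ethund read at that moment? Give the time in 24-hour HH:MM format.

1 February 2020 is a Saturday, so the first Saturday is February 1 and the second is February 8.
1 November 2020 is a Sunday, so the first Monday is November 2.
7 February 2020 does not fall between 8 February and 2 November, so daylight saving is not in effect and Umeph Sector is at UTC+02:00.
11:45 Umeph Sector − 2h = 09:45 UTC.
1 February 2020 is a Saturday, so the first Sunday is February 2 and the second is February 9.
1 November 2020 is a Sunday, so Saturdays fall on 7, 14, 21, 28; the last is November 28.
At the standard offset (UTC−08:00), 09:45 UTC − 8h = 01:45 Ethund standard time.
The standard-time date in Ethund, 7 February 2020, does not fall between 9 February and 28 November, so daylight saving is not in effect and Ethund is at UTC−08:00.
09:45 UTC − 8h = 01:45 Ethund.

01:45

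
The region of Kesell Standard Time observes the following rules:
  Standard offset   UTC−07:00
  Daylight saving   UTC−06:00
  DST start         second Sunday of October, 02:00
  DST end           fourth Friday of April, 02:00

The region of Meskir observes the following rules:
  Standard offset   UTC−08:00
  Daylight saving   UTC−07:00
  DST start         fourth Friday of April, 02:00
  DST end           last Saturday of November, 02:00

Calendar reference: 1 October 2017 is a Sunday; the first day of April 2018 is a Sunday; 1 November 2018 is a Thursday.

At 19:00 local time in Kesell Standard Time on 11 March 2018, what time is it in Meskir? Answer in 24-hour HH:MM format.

1 October 2017 is a Sunday, so the first Sunday is October 1 and the second is October 8.
1 April 2018 is a Sunday, so the first Friday is April 6 and the fourth is April 27.
11 March 2018 falls between 8 October 2017 and 27 April 2018, so daylight saving is in effect and Kesell Standard Time is at UTC−06:00.
19:00 Kesell Standard Time + 6h = 01:00 UTC (rolling into the next day, 12 March 2018).
1 April 2018 is a Sunday, so the first Friday is April 6 and the fourth is April 27.
1 November 2018 is a Thursday, so Saturdays fall on 3, 10, 17, 24; the last is November 24.
At the standard offset (UTC−08:00), 01:00 UTC − 8h = 17:00 Meskir standard time (rolling into the previous day, 11 March 2018).
The standard-time date in Meskir, 11 March 2018, is outside the daylight-saving period (27 April – 24 November), so Meskir is on standard time, UTC−08:00.
01:00 UTC − 8h = 17:00 Meskir (rolling into the previous day, 11 March 2018).

17:00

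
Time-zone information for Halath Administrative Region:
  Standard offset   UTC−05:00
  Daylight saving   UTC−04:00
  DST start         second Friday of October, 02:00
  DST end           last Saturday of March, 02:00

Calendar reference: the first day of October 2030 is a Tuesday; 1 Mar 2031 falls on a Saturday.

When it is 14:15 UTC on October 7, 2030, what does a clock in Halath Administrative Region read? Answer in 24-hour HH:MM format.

09:15

1 October 2030 is a Tuesday, so the first Friday is October 4 and the second is October 11.
1 March 2031 is a Saturday, so Saturdays fall on 1, 8, 15, 22, 29; the last is March 29.
At the standard offset (UTC−05:00), 14:15 UTC − 5h = 09:15 Halath Administrative Region standard time.
Daylight saving runs 11 October 2030 – 29 March 2031; the standard-time date in Halath Administrative Region, October 7, 2030, is outside that window, so Halath Administrative Region is on standard time at UTC−05:00.
14:15 UTC − 5h = 09:15 local.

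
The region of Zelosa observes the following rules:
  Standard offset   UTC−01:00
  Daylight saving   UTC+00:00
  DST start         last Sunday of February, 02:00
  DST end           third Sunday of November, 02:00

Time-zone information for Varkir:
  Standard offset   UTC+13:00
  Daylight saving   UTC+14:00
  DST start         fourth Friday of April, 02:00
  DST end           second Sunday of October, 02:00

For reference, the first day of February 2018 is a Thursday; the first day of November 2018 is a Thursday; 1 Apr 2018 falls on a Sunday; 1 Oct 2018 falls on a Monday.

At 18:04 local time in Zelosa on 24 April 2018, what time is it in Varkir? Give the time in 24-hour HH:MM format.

07:04

1 February 2018 is a Thursday, so Sundays fall on 4, 11, 18, 25; the last is February 25.
1 November 2018 is a Thursday, so the first Sunday is November 4 and the third is November 18.
24 April 2018 falls between 25 February and 18 November, so daylight saving is in effect and Zelosa is at UTC+00:00.
18:04 Zelosa − 0h = 18:04 UTC.
1 April 2018 is a Sunday, so the first Friday is April 6 and the fourth is April 27.
1 October 2018 is a Monday, so the first Sunday is October 7 and the second is October 14.
At the standard offset (UTC+13:00), 18:04 UTC + 13h = 07:04 Varkir standard time (rolling into the next day, 25 April 2018).
Daylight saving runs 27 April – 14 October; the standard-time date in Varkir, 25 April 2018, is outside that window, so Varkir is on standard time at UTC+13:00.
18:04 UTC + 13h = 07:04 Varkir (rolling into the next day, 25 April 2018).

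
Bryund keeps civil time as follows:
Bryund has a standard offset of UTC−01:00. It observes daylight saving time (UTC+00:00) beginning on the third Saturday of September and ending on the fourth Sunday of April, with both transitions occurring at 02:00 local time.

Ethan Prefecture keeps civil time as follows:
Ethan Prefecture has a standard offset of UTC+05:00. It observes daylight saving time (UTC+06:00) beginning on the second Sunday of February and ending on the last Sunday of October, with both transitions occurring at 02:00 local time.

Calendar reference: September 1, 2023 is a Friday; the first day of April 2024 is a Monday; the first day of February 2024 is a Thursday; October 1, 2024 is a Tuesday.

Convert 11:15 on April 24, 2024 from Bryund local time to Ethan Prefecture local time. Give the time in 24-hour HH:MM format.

1 September 2023 is a Friday, so the first Saturday is September 2 and the third is September 16.
1 April 2024 is a Monday, so the first Sunday is April 7 and the fourth is April 28.
April 24, 2024 falls between 16 September 2023 and 28 April 2024, so daylight saving is in effect and Bryund is at UTC+00:00.
11:15 Bryund − 0h = 11:15 UTC.
1 February 2024 is a Thursday, so the first Sunday is February 4 and the second is February 11.
1 October 2024 is a Tuesday, so Sundays fall on 6, 13, 20, 27; the last is October 27.
At the standard offset (UTC+05:00), 11:15 UTC + 5h = 16:15 Ethan Prefecture standard time.
The standard-time date in Ethan Prefecture, April 24, 2024, lies within the daylight-saving period (11 February – 27 October), so Ethan Prefecture is on daylight time, UTC+06:00.
11:15 UTC + 6h = 17:15 Ethan Prefecture.

17:15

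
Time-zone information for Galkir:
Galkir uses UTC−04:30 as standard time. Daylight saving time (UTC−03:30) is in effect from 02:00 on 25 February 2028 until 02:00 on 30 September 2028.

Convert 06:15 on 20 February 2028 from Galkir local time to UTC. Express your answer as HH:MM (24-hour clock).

10:45

20 February 2028 is outside the daylight-saving period (25 February – 30 September), so Galkir is on standard time, UTC−04:30.
06:15 local + 4h30m = 10:45 UTC.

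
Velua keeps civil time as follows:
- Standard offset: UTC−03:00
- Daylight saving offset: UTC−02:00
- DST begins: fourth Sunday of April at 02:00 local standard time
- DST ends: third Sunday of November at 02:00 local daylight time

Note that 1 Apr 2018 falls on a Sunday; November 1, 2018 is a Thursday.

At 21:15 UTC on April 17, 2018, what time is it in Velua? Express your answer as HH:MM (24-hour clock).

18:15

1 April 2018 is a Sunday, so the first Sunday is April 1 and the fourth is April 22.
1 November 2018 is a Thursday, so the first Sunday is November 4 and the third is November 18.
At the standard offset (UTC−03:00), 21:15 UTC − 3h = 18:15 Velua standard time.
The standard-time date in Velua, April 17, 2018, is outside the daylight-saving period (22 April – 18 November), so Velua is on standard time, UTC−03:00.
21:15 UTC − 3h = 18:15 local.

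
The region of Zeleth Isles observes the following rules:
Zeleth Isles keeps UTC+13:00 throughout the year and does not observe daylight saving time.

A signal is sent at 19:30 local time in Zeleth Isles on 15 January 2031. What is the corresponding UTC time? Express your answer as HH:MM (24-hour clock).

Zeleth Isles has no daylight saving, so its offset is UTC+13:00 year-round.
19:30 local − 13h = 06:30 UTC.

06:30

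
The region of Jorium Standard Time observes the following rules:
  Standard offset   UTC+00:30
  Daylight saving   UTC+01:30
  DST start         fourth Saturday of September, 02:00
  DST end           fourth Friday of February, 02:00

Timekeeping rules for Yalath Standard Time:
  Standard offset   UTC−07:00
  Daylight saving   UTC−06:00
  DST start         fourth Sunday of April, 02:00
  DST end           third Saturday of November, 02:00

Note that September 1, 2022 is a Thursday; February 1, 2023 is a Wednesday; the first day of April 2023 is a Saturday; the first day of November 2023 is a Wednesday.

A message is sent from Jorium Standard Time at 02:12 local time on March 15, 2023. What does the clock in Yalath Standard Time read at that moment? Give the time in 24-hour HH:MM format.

18:42

1 September 2022 is a Thursday, so the first Saturday is September 3 and the fourth is September 24.
1 February 2023 is a Wednesday, so the first Friday is February 3 and the fourth is February 24.
March 15, 2023 does not fall between 24 September 2022 and 24 February 2023, so daylight saving is not in effect and Jorium Standard Time is at UTC+00:30.
02:12 Jorium Standard Time − 0h30m = 01:42 UTC.
1 April 2023 is a Saturday, so the first Sunday is April 2 and the fourth is April 23.
1 November 2023 is a Wednesday, so the first Saturday is November 4 and the third is November 18.
At the standard offset (UTC−07:00), 01:42 UTC − 7h = 18:42 Yalath Standard Time standard time (rolling into the previous day, 14 March 2023).
Daylight saving runs 23 April – 18 November; the standard-time date in Yalath Standard Time, March 14, 2023, is outside that window, so Yalath Standard Time is on standard time at UTC−07:00.
01:42 UTC − 7h = 18:42 Yalath Standard Time (rolling into the previous day, 14 March 2023).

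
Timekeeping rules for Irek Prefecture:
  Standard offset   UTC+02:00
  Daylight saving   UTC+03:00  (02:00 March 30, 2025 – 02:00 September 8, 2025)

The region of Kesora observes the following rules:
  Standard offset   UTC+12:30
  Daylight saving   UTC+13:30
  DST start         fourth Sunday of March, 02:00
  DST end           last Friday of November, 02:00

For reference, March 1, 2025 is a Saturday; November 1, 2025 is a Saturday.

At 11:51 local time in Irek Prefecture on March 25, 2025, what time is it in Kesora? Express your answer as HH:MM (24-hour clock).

23:21

March 25, 2025 does not fall between 30 March and 8 September, so daylight saving is not in effect and Irek Prefecture is at UTC+02:00.
11:51 Irek Prefecture − 2h = 09:51 UTC.
1 March 2025 is a Saturday, so the first Sunday is March 2 and the fourth is March 23.
1 November 2025 is a Saturday, so Fridays fall on 7, 14, 21, 28; the last is November 28.
At the standard offset (UTC+12:30), 09:51 UTC + 12h30m = 22:21 Kesora standard time.
The standard-time date in Kesora, March 25, 2025, falls between 23 March and 28 November, so daylight saving is in effect and Kesora is at UTC+13:30.
09:51 UTC + 13h30m = 23:21 Kesora.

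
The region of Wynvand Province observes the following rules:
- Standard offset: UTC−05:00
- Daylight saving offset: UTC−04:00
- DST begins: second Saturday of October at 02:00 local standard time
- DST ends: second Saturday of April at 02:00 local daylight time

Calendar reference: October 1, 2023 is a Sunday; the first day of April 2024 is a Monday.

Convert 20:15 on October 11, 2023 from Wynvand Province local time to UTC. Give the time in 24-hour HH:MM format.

01:15

1 October 2023 is a Sunday, so the first Saturday is October 7 and the second is October 14.
1 April 2024 is a Monday, so the first Saturday is April 6 and the second is April 13.
October 11, 2023 does not fall between 14 October 2023 and 13 April 2024, so daylight saving is not in effect and Wynvand Province is at UTC−05:00.
20:15 local + 5h = 01:15 UTC (rolling into the next day, 12 October 2023).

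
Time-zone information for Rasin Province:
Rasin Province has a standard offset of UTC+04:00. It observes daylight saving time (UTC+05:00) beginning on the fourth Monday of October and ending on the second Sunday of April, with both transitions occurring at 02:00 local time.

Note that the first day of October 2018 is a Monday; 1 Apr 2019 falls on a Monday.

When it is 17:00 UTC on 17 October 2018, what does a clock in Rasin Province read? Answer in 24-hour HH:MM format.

21:00

1 October 2018 is a Monday, so the first Monday is October 1 and the fourth is October 22.
1 April 2019 is a Monday, so the first Sunday is April 7 and the second is April 14.
At the standard offset (UTC+04:00), 17:00 UTC + 4h = 21:00 Rasin Province standard time.
Daylight saving runs 22 October 2018 – 14 April 2019; the standard-time date in Rasin Province, 17 October 2018, is outside that window, so Rasin Province is on standard time at UTC+04:00.
17:00 UTC + 4h = 21:00 local.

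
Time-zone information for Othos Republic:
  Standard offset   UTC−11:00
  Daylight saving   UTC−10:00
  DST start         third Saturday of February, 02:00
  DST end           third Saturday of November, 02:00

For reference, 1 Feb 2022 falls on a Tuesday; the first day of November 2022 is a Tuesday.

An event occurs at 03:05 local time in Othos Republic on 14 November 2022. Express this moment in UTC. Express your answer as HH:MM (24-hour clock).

13:05

1 February 2022 is a Tuesday, so the first Saturday is February 5 and the third is February 19.
1 November 2022 is a Tuesday, so the first Saturday is November 5 and the third is November 19.
14 November 2022 lies within the daylight-saving period (19 February – 19 November), so Othos Republic is on daylight time, UTC−10:00.
03:05 local + 10h = 13:05 UTC.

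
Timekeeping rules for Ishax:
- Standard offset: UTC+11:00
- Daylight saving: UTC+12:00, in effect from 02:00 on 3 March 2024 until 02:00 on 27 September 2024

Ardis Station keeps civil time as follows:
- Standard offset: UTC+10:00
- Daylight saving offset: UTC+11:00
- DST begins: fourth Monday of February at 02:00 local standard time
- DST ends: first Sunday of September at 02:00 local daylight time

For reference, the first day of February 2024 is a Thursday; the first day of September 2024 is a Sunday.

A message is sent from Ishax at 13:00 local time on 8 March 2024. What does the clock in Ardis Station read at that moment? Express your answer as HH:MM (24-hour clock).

Daylight saving runs 3 March – 27 September; 8 March 2024 is inside that window, so Ishax is at UTC+12:00.
13:00 Ishax − 12h = 01:00 UTC.
1 February 2024 is a Thursday, so the first Monday is February 5 and the fourth is February 26.
1 September 2024 is a Sunday, so the first Sunday is September 1.
At the standard offset (UTC+10:00), 01:00 UTC + 10h = 11:00 Ardis Station standard time.
The standard-time date in Ardis Station, 8 March 2024, falls between 26 February and 1 September, so daylight saving is in effect and Ardis Station is at UTC+11:00.
01:00 UTC + 11h = 12:00 Ardis Station.

12:00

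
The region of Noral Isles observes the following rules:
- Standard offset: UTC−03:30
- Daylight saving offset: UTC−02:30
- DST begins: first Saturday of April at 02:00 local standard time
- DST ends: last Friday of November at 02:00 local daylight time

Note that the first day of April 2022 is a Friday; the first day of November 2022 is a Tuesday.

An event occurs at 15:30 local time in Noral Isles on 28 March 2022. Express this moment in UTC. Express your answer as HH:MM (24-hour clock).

19:00

1 April 2022 is a Friday, so the first Saturday is April 2.
1 November 2022 is a Tuesday, so Fridays fall on 4, 11, 18, 25; the last is November 25.
28 March 2022 does not fall between 2 April and 25 November, so daylight saving is not in effect and Noral Isles is at UTC−03:30.
15:30 local + 3h30m = 19:00 UTC.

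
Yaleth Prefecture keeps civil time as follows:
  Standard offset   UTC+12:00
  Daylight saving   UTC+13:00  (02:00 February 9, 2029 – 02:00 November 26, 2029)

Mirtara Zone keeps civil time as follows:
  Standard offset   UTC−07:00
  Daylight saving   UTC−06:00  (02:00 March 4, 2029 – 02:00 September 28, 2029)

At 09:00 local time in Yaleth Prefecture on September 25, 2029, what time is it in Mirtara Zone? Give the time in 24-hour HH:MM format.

September 25, 2029 lies within the daylight-saving period (9 February – 26 November), so Yaleth Prefecture is on daylight time, UTC+13:00.
09:00 Yaleth Prefecture − 13h = 20:00 UTC (rolling into the previous day, 24 September 2029).
At the standard offset (UTC−07:00), 20:00 UTC − 7h = 13:00 Mirtara Zone standard time.
The standard-time date in Mirtara Zone, September 24, 2029, falls between 4 March and 28 September, so daylight saving is in effect and Mirtara Zone is at UTC−06:00.
20:00 UTC − 6h = 14:00 Mirtara Zone.

14:00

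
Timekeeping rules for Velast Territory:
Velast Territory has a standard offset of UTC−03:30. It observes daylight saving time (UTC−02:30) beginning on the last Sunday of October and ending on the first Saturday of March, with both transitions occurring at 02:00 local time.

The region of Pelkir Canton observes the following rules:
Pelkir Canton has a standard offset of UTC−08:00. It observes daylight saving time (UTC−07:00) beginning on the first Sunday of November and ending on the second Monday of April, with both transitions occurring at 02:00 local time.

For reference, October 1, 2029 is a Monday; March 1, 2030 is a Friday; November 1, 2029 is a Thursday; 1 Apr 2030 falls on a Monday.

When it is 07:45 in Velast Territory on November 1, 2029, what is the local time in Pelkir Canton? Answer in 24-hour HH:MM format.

02:15

1 October 2029 is a Monday, so Sundays fall on 7, 14, 21, 28; the last is October 28.
1 March 2030 is a Friday, so the first Saturday is March 2.
November 1, 2029 lies within the daylight-saving period (28 October 2029 – 2 March 2030), so Velast Territory is on daylight time, UTC−02:30.
07:45 Velast Territory + 2h30m = 10:15 UTC.
1 November 2029 is a Thursday, so the first Sunday is November 4.
1 April 2030 is a Monday, so the first Monday is April 1 and the second is April 8.
At the standard offset (UTC−08:00), 10:15 UTC − 8h = 02:15 Pelkir Canton standard time.
Daylight saving runs 4 November 2029 – 8 April 2030; the standard-time date in Pelkir Canton, November 1, 2029, is outside that window, so Pelkir Canton is on standard time at UTC−08:00.
10:15 UTC − 8h = 02:15 Pelkir Canton.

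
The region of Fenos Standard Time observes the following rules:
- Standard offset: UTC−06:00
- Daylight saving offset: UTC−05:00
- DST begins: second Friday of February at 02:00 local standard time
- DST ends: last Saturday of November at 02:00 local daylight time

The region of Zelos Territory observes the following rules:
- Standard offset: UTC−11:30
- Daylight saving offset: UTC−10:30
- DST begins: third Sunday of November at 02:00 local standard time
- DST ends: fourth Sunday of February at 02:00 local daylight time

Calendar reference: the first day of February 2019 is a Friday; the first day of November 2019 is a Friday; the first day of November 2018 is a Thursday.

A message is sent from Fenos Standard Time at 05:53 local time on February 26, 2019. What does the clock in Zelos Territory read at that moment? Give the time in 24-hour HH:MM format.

23:23

1 February 2019 is a Friday, so the first Friday is February 1 and the second is February 8.
1 November 2019 is a Friday, so Saturdays fall on 2, 9, 16, 23, 30; the last is November 30.
February 26, 2019 lies within the daylight-saving period (8 February – 30 November), so Fenos Standard Time is on daylight time, UTC−05:00.
05:53 Fenos Standard Time + 5h = 10:53 UTC.
1 November 2018 is a Thursday, so the first Sunday is November 4 and the third is November 18.
1 February 2019 is a Friday, so the first Sunday is February 3 and the fourth is February 24.
At the standard offset (UTC−11:30), 10:53 UTC − 11h30m = 23:23 Zelos Territory standard time (rolling into the previous day, 25 February 2019).
The standard-time date in Zelos Territory, February 25, 2019, does not fall between 18 November 2018 and 24 February 2019, so daylight saving is not in effect and Zelos Territory is at UTC−11:30.
10:53 UTC − 11h30m = 23:23 Zelos Territory (rolling into the previous day, 25 February 2019).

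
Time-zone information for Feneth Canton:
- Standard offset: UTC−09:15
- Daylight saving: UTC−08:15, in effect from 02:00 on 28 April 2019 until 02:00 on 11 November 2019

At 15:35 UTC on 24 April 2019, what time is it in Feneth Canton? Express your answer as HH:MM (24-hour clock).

At the standard offset (UTC−09:15), 15:35 UTC − 9h15m = 06:20 Feneth Canton standard time.
Daylight saving runs 28 April – 11 November; the standard-time date in Feneth Canton, 24 April 2019, is outside that window, so Feneth Canton is on standard time at UTC−09:15.
15:35 UTC − 9h15m = 06:20 local.

06:20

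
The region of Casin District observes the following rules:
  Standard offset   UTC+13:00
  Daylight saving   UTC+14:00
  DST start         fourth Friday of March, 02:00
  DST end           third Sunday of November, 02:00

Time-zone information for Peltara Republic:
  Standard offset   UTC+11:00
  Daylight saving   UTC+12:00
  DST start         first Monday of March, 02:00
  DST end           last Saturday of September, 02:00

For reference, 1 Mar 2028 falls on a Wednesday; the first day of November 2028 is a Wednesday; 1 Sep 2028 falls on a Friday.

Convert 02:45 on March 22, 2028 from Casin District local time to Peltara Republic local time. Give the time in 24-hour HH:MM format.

01:45

1 March 2028 is a Wednesday, so the first Friday is March 3 and the fourth is March 24.
1 November 2028 is a Wednesday, so the first Sunday is November 5 and the third is November 19.
Daylight saving runs 24 March – 19 November; March 22, 2028 is outside that window, so Casin District is on standard time at UTC+13:00.
02:45 Casin District − 13h = 13:45 UTC (rolling into the previous day, 21 March 2028).
1 March 2028 is a Wednesday, so the first Monday is March 6.
1 September 2028 is a Friday, so Saturdays fall on 2, 9, 16, 23, 30; the last is September 30.
At the standard offset (UTC+11:00), 13:45 UTC + 11h = 00:45 Peltara Republic standard time (rolling into the next day, 22 March 2028).
The standard-time date in Peltara Republic, March 22, 2028, lies within the daylight-saving period (6 March – 30 September), so Peltara Republic is on daylight time, UTC+12:00.
13:45 UTC + 12h = 01:45 Peltara Republic (rolling into the next day, 22 March 2028).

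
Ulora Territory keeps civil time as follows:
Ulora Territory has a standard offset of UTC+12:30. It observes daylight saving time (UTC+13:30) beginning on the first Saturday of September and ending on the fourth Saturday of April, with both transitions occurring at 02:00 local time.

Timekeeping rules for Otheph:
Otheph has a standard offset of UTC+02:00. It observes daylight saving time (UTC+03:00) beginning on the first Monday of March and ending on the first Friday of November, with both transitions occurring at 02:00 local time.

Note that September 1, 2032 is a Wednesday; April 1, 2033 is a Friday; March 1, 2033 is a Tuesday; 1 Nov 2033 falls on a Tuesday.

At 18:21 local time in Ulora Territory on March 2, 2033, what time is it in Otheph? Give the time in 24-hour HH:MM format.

1 September 2032 is a Wednesday, so the first Saturday is September 4.
1 April 2033 is a Friday, so the first Saturday is April 2 and the fourth is April 23.
March 2, 2033 lies within the daylight-saving period (4 September 2032 – 23 April 2033), so Ulora Territory is on daylight time, UTC+13:30.
18:21 Ulora Territory − 13h30m = 04:51 UTC.
1 March 2033 is a Tuesday, so the first Monday is March 7.
1 November 2033 is a Tuesday, so the first Friday is November 4.
At the standard offset (UTC+02:00), 04:51 UTC + 2h = 06:51 Otheph standard time.
The standard-time date in Otheph, March 2, 2033, is outside the daylight-saving period (7 March – 4 November), so Otheph is on standard time, UTC+02:00.
04:51 UTC + 2h = 06:51 Otheph.

06:51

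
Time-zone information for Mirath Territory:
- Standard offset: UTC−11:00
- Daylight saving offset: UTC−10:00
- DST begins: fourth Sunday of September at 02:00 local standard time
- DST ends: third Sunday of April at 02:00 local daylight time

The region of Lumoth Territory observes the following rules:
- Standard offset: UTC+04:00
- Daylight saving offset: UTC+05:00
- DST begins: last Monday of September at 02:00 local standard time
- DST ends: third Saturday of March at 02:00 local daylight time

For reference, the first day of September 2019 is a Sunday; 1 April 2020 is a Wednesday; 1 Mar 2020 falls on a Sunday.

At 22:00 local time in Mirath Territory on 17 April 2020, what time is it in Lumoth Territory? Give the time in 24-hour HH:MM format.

12:00

1 September 2019 is a Sunday, so the first Sunday is September 1 and the fourth is September 22.
1 April 2020 is a Wednesday, so the first Sunday is April 5 and the third is April 19.
Daylight saving runs 22 September 2019 – 19 April 2020; 17 April 2020 is inside that window, so Mirath Territory is at UTC−10:00.
22:00 Mirath Territory + 10h = 08:00 UTC (rolling into the next day, 18 April 2020).
1 September 2019 is a Sunday, so Mondays fall on 2, 9, 16, 23, 30; the last is September 30.
1 March 2020 is a Sunday, so the first Saturday is March 7 and the third is March 21.
At the standard offset (UTC+04:00), 08:00 UTC + 4h = 12:00 Lumoth Territory standard time.
The standard-time date in Lumoth Territory, 18 April 2020, is outside the daylight-saving period (30 September 2019 – 21 March 2020), so Lumoth Territory is on standard time, UTC+04:00.
08:00 UTC + 4h = 12:00 Lumoth Territory.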